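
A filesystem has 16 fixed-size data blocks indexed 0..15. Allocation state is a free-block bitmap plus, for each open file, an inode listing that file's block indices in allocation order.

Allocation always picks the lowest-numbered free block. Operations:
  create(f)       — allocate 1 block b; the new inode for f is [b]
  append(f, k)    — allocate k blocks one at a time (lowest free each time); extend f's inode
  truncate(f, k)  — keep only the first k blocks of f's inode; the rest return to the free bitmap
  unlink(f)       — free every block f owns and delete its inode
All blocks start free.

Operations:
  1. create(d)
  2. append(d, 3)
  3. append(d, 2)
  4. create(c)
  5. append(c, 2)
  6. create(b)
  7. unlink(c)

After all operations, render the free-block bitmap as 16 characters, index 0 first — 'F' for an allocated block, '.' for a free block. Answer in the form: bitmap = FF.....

  1. create(d)  ⇒  F...............  {d→[0]}
  2. append(d, 3)  ⇒  FFFF............  {d→[0, 1, 2, 3]}
  3. append(d, 2)  ⇒  FFFFFF..........  {d→[0, 1, 2, 3, 4, 5]}
  4. create(c)  ⇒  FFFFFFF.........  {c→[6]; d→[0, 1, 2, 3, 4, 5]}
  5. append(c, 2)  ⇒  FFFFFFFFF.......  {c→[6, 7, 8]; d→[0, 1, 2, 3, 4, 5]}
  6. create(b)  ⇒  FFFFFFFFFF......  {b→[9]; c→[6, 7, 8]; d→[0, 1, 2, 3, 4, 5]}
  7. unlink(c)  ⇒  FFFFFF...F......  {b→[9]; d→[0, 1, 2, 3, 4, 5]}

bitmap = FFFFFF...F......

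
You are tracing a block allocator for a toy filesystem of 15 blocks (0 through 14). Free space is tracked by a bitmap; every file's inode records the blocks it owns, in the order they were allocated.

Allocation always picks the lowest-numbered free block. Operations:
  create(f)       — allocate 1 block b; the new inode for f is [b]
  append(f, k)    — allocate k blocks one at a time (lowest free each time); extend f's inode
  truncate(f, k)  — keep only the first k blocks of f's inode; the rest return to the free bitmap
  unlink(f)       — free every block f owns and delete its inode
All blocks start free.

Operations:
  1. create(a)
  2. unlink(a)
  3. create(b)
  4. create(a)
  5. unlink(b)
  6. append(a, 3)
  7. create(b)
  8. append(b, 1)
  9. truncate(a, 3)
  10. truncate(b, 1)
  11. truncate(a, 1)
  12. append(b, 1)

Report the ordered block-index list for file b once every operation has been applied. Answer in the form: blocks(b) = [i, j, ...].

blocks(b) = [4, 0]

create(a): bitmap=F.............. | a=[0]
unlink(a): bitmap=............... | 
create(b): bitmap=F.............. | b=[0]
create(a): bitmap=FF............. | a=[1] b=[0]
unlink(b): bitmap=.F............. | a=[1]
append(a, 3): bitmap=FFFF........... | a=[1, 0, 2, 3]
create(b): bitmap=FFFFF.......... | a=[1, 0, 2, 3] b=[4]
append(b, 1): bitmap=FFFFFF......... | a=[1, 0, 2, 3] b=[4, 5]
truncate(a, 3): bitmap=FFF.FF......... | a=[1, 0, 2] b=[4, 5]
truncate(b, 1): bitmap=FFF.F.......... | a=[1, 0, 2] b=[4]
truncate(a, 1): bitmap=.F..F.......... | a=[1] b=[4]
append(b, 1): bitmap=FF..F.......... | a=[1] b=[4, 0]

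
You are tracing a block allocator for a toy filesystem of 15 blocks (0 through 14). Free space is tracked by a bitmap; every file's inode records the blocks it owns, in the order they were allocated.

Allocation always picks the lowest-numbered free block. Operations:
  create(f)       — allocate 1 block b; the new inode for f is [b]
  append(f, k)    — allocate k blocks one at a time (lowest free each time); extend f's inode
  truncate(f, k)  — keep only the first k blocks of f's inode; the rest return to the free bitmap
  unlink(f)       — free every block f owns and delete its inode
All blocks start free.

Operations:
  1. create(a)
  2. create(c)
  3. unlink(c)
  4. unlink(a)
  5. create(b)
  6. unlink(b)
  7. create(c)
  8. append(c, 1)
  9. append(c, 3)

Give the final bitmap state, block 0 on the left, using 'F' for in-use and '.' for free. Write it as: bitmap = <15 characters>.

bitmap = FFFFF..........

create(a): bitmap=F.............. | a=[0]
create(c): bitmap=FF............. | a=[0] c=[1]
unlink(c): bitmap=F.............. | a=[0]
unlink(a): bitmap=............... | 
create(b): bitmap=F.............. | b=[0]
unlink(b): bitmap=............... | 
create(c): bitmap=F.............. | c=[0]
append(c, 1): bitmap=FF............. | c=[0, 1]
append(c, 3): bitmap=FFFFF.......... | c=[0, 1, 2, 3, 4]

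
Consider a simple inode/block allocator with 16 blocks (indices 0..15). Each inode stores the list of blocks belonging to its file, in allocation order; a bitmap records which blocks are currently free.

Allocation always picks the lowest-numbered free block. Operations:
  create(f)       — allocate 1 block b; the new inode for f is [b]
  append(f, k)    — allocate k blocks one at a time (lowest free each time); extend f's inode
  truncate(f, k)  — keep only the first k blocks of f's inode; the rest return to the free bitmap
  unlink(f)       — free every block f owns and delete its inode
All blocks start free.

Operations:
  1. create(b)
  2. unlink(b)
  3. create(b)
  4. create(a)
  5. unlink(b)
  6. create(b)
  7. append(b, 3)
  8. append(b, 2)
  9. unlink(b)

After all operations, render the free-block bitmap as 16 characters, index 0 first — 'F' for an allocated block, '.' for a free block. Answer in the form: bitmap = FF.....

bitmap = .F..............

after create(b) → b:[0]  free=[F...............]
after unlink(b) →   free=[................]
after create(b) → b:[0]  free=[F...............]
after create(a) → a:[1], b:[0]  free=[FF..............]
after unlink(b) → a:[1]  free=[.F..............]
after create(b) → a:[1], b:[0]  free=[FF..............]
after append(b, 3) → a:[1], b:[0, 2, 3, 4]  free=[FFFFF...........]
after append(b, 2) → a:[1], b:[0, 2, 3, 4, 5, 6]  free=[FFFFFFF.........]
after unlink(b) → a:[1]  free=[.F..............]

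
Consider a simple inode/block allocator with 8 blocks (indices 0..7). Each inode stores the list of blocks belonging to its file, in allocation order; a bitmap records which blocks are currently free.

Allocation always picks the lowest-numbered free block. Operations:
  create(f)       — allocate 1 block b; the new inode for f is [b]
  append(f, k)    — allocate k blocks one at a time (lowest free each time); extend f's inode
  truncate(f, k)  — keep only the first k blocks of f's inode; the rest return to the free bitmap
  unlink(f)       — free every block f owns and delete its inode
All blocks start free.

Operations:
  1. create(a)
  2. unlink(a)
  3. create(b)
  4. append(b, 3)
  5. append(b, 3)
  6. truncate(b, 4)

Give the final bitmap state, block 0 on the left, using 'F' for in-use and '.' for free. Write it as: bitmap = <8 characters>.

  1. create(a)  ⇒  F.......  {a→[0]}
  2. unlink(a)  ⇒  ........  {}
  3. create(b)  ⇒  F.......  {b→[0]}
  4. append(b, 3)  ⇒  FFFF....  {b→[0, 1, 2, 3]}
  5. append(b, 3)  ⇒  FFFFFFF.  {b→[0, 1, 2, 3, 4, 5, 6]}
  6. truncate(b, 4)  ⇒  FFFF....  {b→[0, 1, 2, 3]}

bitmap = FFFF....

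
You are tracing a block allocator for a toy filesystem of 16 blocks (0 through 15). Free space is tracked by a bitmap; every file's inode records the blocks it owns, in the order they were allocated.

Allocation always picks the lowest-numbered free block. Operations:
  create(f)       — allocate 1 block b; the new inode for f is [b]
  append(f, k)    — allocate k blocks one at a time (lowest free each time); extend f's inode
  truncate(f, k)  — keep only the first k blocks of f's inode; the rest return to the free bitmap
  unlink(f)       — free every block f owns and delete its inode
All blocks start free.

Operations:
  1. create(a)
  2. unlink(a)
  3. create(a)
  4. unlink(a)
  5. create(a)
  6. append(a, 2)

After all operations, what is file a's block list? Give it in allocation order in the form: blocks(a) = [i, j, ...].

  1. create(a)  ⇒  F...............  {a→[0]}
  2. unlink(a)  ⇒  ................  {}
  3. create(a)  ⇒  F...............  {a→[0]}
  4. unlink(a)  ⇒  ................  {}
  5. create(a)  ⇒  F...............  {a→[0]}
  6. append(a, 2)  ⇒  FFF.............  {a→[0, 1, 2]}

blocks(a) = [0, 1, 2]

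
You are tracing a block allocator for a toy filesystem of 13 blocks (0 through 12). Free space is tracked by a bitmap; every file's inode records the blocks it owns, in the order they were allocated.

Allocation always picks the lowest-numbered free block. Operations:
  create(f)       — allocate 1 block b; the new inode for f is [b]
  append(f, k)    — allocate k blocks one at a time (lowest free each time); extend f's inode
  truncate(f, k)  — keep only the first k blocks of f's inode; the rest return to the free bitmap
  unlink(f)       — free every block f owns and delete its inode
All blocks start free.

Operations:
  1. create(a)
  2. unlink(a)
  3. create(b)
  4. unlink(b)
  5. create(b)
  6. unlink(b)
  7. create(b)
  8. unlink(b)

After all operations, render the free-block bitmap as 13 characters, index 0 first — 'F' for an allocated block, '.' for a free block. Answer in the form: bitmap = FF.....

  1. create(a)  ⇒  F............  {a→[0]}
  2. unlink(a)  ⇒  .............  {}
  3. create(b)  ⇒  F............  {b→[0]}
  4. unlink(b)  ⇒  .............  {}
  5. create(b)  ⇒  F............  {b→[0]}
  6. unlink(b)  ⇒  .............  {}
  7. create(b)  ⇒  F............  {b→[0]}
  8. unlink(b)  ⇒  .............  {}

bitmap = .............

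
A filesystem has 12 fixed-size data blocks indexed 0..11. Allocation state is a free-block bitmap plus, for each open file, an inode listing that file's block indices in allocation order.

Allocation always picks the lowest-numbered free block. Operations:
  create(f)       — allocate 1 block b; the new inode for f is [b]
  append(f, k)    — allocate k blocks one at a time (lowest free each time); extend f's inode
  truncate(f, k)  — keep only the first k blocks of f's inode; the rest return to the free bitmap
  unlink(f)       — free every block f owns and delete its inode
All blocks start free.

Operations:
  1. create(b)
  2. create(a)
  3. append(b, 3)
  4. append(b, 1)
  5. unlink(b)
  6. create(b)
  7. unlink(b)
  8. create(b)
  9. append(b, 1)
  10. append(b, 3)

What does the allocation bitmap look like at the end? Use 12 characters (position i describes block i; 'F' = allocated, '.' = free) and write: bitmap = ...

bitmap = FFFFFF......

create(b): bitmap=F........... | b=[0]
create(a): bitmap=FF.......... | a=[1] b=[0]
append(b, 3): bitmap=FFFFF....... | a=[1] b=[0, 2, 3, 4]
append(b, 1): bitmap=FFFFFF...... | a=[1] b=[0, 2, 3, 4, 5]
unlink(b): bitmap=.F.......... | a=[1]
create(b): bitmap=FF.......... | a=[1] b=[0]
unlink(b): bitmap=.F.......... | a=[1]
create(b): bitmap=FF.......... | a=[1] b=[0]
append(b, 1): bitmap=FFF......... | a=[1] b=[0, 2]
append(b, 3): bitmap=FFFFFF...... | a=[1] b=[0, 2, 3, 4, 5]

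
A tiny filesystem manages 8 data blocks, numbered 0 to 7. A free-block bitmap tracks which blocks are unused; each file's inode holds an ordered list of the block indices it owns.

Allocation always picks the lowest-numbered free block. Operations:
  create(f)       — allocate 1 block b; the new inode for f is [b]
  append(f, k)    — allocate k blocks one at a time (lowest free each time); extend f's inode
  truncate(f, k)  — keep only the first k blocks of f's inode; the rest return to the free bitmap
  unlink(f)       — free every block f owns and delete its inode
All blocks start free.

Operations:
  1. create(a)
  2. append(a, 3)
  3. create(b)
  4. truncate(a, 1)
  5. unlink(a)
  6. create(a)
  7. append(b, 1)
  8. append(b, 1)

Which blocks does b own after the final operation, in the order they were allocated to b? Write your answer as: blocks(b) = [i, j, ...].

blocks(b) = [4, 1, 2]

create(a): bitmap=F....... | a=[0]
append(a, 3): bitmap=FFFF.... | a=[0, 1, 2, 3]
create(b): bitmap=FFFFF... | a=[0, 1, 2, 3] b=[4]
truncate(a, 1): bitmap=F...F... | a=[0] b=[4]
unlink(a): bitmap=....F... | b=[4]
create(a): bitmap=F...F... | a=[0] b=[4]
append(b, 1): bitmap=FF..F... | a=[0] b=[4, 1]
append(b, 1): bitmap=FFF.F... | a=[0] b=[4, 1, 2]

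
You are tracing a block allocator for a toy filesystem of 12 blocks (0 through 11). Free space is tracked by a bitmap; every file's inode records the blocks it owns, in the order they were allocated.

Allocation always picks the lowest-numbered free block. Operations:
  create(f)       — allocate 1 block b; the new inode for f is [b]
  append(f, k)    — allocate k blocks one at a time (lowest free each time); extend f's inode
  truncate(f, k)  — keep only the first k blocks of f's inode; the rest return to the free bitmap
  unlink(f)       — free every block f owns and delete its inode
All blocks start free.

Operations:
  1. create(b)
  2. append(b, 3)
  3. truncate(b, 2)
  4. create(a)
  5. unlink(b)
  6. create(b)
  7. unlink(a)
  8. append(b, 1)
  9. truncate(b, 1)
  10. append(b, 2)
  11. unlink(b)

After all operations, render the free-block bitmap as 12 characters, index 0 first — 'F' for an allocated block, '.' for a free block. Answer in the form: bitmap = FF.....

bitmap = ............

after create(b) → b:[0]  free=[F...........]
after append(b, 3) → b:[0, 1, 2, 3]  free=[FFFF........]
after truncate(b, 2) → b:[0, 1]  free=[FF..........]
after create(a) → a:[2], b:[0, 1]  free=[FFF.........]
after unlink(b) → a:[2]  free=[..F.........]
after create(b) → a:[2], b:[0]  free=[F.F.........]
after unlink(a) → b:[0]  free=[F...........]
after append(b, 1) → b:[0, 1]  free=[FF..........]
after truncate(b, 1) → b:[0]  free=[F...........]
after append(b, 2) → b:[0, 1, 2]  free=[FFF.........]
after unlink(b) →   free=[............]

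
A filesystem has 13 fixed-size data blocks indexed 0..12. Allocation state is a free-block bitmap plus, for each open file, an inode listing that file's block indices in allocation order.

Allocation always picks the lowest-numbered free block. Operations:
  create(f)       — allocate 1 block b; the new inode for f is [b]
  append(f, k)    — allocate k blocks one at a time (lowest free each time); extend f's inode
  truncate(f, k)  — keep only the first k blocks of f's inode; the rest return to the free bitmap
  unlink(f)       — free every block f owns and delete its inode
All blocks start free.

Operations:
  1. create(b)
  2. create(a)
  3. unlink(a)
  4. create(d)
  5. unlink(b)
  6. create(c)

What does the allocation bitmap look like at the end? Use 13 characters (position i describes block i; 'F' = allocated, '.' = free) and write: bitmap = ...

bitmap = FF...........

[1] create(b) — b=0 (map F............)
[2] create(a) — a=1 b=0 (map FF...........)
[3] unlink(a) — b=0 (map F............)
[4] create(d) — b=0 d=1 (map FF...........)
[5] unlink(b) — d=1 (map .F...........)
[6] create(c) — c=0 d=1 (map FF...........)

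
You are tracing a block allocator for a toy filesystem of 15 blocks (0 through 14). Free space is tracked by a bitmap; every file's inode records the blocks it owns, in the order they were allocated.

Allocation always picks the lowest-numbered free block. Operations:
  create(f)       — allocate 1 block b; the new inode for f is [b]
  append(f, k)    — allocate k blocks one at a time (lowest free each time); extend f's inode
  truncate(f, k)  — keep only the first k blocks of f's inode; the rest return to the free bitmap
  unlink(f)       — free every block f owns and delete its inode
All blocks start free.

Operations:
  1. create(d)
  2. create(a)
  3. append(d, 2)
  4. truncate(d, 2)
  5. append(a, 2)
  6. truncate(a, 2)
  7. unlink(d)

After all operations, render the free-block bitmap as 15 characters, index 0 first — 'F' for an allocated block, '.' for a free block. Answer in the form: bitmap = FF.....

bitmap = .F.F...........

create(d): bitmap=F.............. | d=[0]
create(a): bitmap=FF............. | a=[1] d=[0]
append(d, 2): bitmap=FFFF........... | a=[1] d=[0, 2, 3]
truncate(d, 2): bitmap=FFF............ | a=[1] d=[0, 2]
append(a, 2): bitmap=FFFFF.......... | a=[1, 3, 4] d=[0, 2]
truncate(a, 2): bitmap=FFFF........... | a=[1, 3] d=[0, 2]
unlink(d): bitmap=.F.F........... | a=[1, 3]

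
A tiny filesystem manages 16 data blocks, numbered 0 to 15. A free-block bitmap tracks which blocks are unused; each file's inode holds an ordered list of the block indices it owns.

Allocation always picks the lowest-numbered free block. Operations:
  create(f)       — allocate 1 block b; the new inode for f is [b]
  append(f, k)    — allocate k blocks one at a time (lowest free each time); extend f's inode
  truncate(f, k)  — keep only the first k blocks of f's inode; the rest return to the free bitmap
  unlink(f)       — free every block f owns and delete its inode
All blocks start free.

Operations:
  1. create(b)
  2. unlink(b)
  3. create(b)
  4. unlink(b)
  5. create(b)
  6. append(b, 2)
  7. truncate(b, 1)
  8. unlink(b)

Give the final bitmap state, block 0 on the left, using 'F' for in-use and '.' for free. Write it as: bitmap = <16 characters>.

bitmap = ................

[1] create(b) — b=0 (map F...............)
[2] unlink(b) —  (map ................)
[3] create(b) — b=0 (map F...............)
[4] unlink(b) —  (map ................)
[5] create(b) — b=0 (map F...............)
[6] append(b, 2) — b=0,1,2 (map FFF.............)
[7] truncate(b, 1) — b=0 (map F...............)
[8] unlink(b) —  (map ................)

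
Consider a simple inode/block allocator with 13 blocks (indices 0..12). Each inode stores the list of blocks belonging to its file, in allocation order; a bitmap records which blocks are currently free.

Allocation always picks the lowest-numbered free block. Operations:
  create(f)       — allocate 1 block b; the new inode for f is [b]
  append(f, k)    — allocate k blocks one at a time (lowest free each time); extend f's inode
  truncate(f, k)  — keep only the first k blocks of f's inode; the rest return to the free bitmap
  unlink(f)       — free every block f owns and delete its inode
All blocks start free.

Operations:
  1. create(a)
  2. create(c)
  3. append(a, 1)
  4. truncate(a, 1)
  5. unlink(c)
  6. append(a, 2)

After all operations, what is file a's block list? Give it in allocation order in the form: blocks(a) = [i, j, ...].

blocks(a) = [0, 1, 2]

  1. create(a)  ⇒  F............  {a→[0]}
  2. create(c)  ⇒  FF...........  {a→[0]; c→[1]}
  3. append(a, 1)  ⇒  FFF..........  {a→[0, 2]; c→[1]}
  4. truncate(a, 1)  ⇒  FF...........  {a→[0]; c→[1]}
  5. unlink(c)  ⇒  F............  {a→[0]}
  6. append(a, 2)  ⇒  FFF..........  {a→[0, 1, 2]}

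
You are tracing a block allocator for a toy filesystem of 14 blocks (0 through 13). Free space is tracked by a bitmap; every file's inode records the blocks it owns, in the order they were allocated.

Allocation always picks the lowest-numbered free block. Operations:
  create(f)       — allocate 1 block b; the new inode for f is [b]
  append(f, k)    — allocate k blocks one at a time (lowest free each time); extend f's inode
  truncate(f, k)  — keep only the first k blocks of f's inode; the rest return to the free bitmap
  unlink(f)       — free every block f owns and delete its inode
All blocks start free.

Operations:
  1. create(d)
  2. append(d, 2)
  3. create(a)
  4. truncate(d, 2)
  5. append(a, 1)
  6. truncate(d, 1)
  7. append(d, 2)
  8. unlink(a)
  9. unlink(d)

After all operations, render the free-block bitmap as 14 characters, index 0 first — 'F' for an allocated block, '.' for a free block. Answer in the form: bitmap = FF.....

[1] create(d) — d=0 (map F.............)
[2] append(d, 2) — d=0,1,2 (map FFF...........)
[3] create(a) — a=3 d=0,1,2 (map FFFF..........)
[4] truncate(d, 2) — a=3 d=0,1 (map FF.F..........)
[5] append(a, 1) — a=3,2 d=0,1 (map FFFF..........)
[6] truncate(d, 1) — a=3,2 d=0 (map F.FF..........)
[7] append(d, 2) — a=3,2 d=0,1,4 (map FFFFF.........)
[8] unlink(a) — d=0,1,4 (map FF..F.........)
[9] unlink(d) —  (map ..............)

bitmap = ..............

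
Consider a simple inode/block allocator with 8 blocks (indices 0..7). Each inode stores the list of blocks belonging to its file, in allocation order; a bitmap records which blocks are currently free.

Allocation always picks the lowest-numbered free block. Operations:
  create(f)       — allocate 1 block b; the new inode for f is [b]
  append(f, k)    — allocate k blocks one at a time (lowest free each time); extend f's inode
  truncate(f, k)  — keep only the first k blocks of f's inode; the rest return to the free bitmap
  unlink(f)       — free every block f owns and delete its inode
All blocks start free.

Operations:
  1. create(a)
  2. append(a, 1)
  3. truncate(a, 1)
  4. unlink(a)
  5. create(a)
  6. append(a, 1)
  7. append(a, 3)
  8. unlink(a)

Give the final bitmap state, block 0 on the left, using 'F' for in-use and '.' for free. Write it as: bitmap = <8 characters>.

bitmap = ........

after create(a) → a:[0]  free=[F.......]
after append(a, 1) → a:[0, 1]  free=[FF......]
after truncate(a, 1) → a:[0]  free=[F.......]
after unlink(a) →   free=[........]
after create(a) → a:[0]  free=[F.......]
after append(a, 1) → a:[0, 1]  free=[FF......]
after append(a, 3) → a:[0, 1, 2, 3, 4]  free=[FFFFF...]
after unlink(a) →   free=[........]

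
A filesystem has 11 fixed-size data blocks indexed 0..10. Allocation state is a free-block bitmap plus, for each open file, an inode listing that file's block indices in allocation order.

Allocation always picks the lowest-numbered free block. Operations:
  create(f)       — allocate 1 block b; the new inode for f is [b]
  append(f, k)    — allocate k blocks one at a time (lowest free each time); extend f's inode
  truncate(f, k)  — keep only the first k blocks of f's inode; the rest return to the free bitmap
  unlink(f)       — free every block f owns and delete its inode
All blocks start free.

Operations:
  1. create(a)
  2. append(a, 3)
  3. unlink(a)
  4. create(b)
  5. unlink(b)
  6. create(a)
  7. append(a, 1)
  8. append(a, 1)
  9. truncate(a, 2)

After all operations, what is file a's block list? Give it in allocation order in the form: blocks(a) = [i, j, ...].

  1. create(a)  ⇒  F..........  {a→[0]}
  2. append(a, 3)  ⇒  FFFF.......  {a→[0, 1, 2, 3]}
  3. unlink(a)  ⇒  ...........  {}
  4. create(b)  ⇒  F..........  {b→[0]}
  5. unlink(b)  ⇒  ...........  {}
  6. create(a)  ⇒  F..........  {a→[0]}
  7. append(a, 1)  ⇒  FF.........  {a→[0, 1]}
  8. append(a, 1)  ⇒  FFF........  {a→[0, 1, 2]}
  9. truncate(a, 2)  ⇒  FF.........  {a→[0, 1]}

blocks(a) = [0, 1]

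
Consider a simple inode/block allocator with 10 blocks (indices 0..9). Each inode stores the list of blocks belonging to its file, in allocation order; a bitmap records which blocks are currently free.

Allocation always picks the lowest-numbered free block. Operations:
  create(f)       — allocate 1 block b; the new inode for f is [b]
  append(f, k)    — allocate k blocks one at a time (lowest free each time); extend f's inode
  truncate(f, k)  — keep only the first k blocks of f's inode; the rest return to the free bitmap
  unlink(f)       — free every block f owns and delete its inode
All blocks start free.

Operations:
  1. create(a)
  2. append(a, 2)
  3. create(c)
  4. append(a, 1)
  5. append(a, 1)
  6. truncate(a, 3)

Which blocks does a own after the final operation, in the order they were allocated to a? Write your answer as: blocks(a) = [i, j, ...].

[1] create(a) — a=0 (map F.........)
[2] append(a, 2) — a=0,1,2 (map FFF.......)
[3] create(c) — a=0,1,2 c=3 (map FFFF......)
[4] append(a, 1) — a=0,1,2,4 c=3 (map FFFFF.....)
[5] append(a, 1) — a=0,1,2,4,5 c=3 (map FFFFFF....)
[6] truncate(a, 3) — a=0,1,2 c=3 (map FFFF......)

blocks(a) = [0, 1, 2]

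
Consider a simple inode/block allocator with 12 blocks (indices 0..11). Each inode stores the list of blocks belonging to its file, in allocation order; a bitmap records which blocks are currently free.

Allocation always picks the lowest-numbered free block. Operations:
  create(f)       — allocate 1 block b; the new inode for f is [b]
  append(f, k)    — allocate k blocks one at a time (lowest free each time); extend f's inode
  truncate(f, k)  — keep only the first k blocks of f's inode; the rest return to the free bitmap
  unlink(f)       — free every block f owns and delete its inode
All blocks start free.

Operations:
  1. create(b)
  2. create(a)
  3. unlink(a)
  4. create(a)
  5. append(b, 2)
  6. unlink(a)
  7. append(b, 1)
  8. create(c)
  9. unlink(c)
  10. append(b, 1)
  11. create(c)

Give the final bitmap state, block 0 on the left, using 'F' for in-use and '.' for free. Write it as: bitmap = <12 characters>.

bitmap = FFFFFF......

[1] create(b) — b=0 (map F...........)
[2] create(a) — a=1 b=0 (map FF..........)
[3] unlink(a) — b=0 (map F...........)
[4] create(a) — a=1 b=0 (map FF..........)
[5] append(b, 2) — a=1 b=0,2,3 (map FFFF........)
[6] unlink(a) — b=0,2,3 (map F.FF........)
[7] append(b, 1) — b=0,2,3,1 (map FFFF........)
[8] create(c) — b=0,2,3,1 c=4 (map FFFFF.......)
[9] unlink(c) — b=0,2,3,1 (map FFFF........)
[10] append(b, 1) — b=0,2,3,1,4 (map FFFFF.......)
[11] create(c) — b=0,2,3,1,4 c=5 (map FFFFFF......)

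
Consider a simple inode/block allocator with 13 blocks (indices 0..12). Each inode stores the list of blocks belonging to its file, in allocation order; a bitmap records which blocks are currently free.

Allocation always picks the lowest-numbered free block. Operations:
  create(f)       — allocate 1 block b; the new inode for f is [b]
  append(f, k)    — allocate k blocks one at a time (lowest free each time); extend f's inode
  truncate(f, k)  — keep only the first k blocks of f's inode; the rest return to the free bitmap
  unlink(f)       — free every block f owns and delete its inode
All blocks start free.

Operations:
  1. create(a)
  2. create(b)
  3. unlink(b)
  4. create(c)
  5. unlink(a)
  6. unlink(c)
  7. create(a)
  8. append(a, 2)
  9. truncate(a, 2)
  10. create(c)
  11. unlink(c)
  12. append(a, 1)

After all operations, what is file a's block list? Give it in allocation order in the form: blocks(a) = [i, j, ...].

create(a): bitmap=F............ | a=[0]
create(b): bitmap=FF........... | a=[0] b=[1]
unlink(b): bitmap=F............ | a=[0]
create(c): bitmap=FF........... | a=[0] c=[1]
unlink(a): bitmap=.F........... | c=[1]
unlink(c): bitmap=............. | 
create(a): bitmap=F............ | a=[0]
append(a, 2): bitmap=FFF.......... | a=[0, 1, 2]
truncate(a, 2): bitmap=FF........... | a=[0, 1]
create(c): bitmap=FFF.......... | a=[0, 1] c=[2]
unlink(c): bitmap=FF........... | a=[0, 1]
append(a, 1): bitmap=FFF.......... | a=[0, 1, 2]

blocks(a) = [0, 1, 2]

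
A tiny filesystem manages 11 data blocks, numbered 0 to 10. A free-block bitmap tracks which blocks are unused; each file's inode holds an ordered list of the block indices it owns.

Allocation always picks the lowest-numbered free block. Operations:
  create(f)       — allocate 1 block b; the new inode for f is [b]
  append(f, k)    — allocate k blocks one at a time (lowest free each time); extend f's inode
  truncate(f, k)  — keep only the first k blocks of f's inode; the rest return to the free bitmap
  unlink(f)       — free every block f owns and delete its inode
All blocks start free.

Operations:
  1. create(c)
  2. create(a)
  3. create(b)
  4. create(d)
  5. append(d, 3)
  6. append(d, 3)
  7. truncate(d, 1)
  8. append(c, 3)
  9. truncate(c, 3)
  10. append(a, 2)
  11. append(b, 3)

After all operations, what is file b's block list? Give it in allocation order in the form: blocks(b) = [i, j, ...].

after create(c) → c:[0]  free=[F..........]
after create(a) → a:[1], c:[0]  free=[FF.........]
after create(b) → a:[1], b:[2], c:[0]  free=[FFF........]
after create(d) → a:[1], b:[2], c:[0], d:[3]  free=[FFFF.......]
after append(d, 3) → a:[1], b:[2], c:[0], d:[3, 4, 5, 6]  free=[FFFFFFF....]
after append(d, 3) → a:[1], b:[2], c:[0], d:[3, 4, 5, 6, 7, 8, 9]  free=[FFFFFFFFFF.]
after truncate(d, 1) → a:[1], b:[2], c:[0], d:[3]  free=[FFFF.......]
after append(c, 3) → a:[1], b:[2], c:[0, 4, 5, 6], d:[3]  free=[FFFFFFF....]
after truncate(c, 3) → a:[1], b:[2], c:[0, 4, 5], d:[3]  free=[FFFFFF.....]
after append(a, 2) → a:[1, 6, 7], b:[2], c:[0, 4, 5], d:[3]  free=[FFFFFFFF...]
after append(b, 3) → a:[1, 6, 7], b:[2, 8, 9, 10], c:[0, 4, 5], d:[3]  free=[FFFFFFFFFFF]

blocks(b) = [2, 8, 9, 10]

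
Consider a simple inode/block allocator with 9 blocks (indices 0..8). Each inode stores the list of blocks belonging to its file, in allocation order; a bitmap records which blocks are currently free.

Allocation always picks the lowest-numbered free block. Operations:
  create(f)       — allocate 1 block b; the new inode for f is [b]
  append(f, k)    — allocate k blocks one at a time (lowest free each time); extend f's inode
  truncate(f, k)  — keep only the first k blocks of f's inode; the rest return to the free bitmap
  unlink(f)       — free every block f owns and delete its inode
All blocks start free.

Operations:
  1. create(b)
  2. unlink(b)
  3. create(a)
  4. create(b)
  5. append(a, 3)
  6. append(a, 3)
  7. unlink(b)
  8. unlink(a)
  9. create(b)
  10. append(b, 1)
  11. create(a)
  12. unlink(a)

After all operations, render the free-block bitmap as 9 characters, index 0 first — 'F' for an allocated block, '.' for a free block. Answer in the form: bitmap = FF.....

  1. create(b)  ⇒  F........  {b→[0]}
  2. unlink(b)  ⇒  .........  {}
  3. create(a)  ⇒  F........  {a→[0]}
  4. create(b)  ⇒  FF.......  {a→[0]; b→[1]}
  5. append(a, 3)  ⇒  FFFFF....  {a→[0, 2, 3, 4]; b→[1]}
  6. append(a, 3)  ⇒  FFFFFFFF.  {a→[0, 2, 3, 4, 5, 6, 7]; b→[1]}
  7. unlink(b)  ⇒  F.FFFFFF.  {a→[0, 2, 3, 4, 5, 6, 7]}
  8. unlink(a)  ⇒  .........  {}
  9. create(b)  ⇒  F........  {b→[0]}
  10. append(b, 1)  ⇒  FF.......  {b→[0, 1]}
  11. create(a)  ⇒  FFF......  {a→[2]; b→[0, 1]}
  12. unlink(a)  ⇒  FF.......  {b→[0, 1]}

bitmap = FF.......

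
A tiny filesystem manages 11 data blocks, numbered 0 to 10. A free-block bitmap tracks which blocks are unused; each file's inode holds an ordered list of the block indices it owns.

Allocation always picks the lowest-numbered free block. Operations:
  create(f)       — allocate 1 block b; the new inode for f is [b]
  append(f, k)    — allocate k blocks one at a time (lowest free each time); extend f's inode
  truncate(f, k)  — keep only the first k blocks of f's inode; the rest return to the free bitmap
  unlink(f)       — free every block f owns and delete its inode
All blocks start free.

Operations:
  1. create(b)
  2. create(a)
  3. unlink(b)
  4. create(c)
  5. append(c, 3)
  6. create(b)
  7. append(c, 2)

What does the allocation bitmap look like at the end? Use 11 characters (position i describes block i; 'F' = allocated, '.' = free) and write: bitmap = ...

create(b): bitmap=F.......... | b=[0]
create(a): bitmap=FF......... | a=[1] b=[0]
unlink(b): bitmap=.F......... | a=[1]
create(c): bitmap=FF......... | a=[1] c=[0]
append(c, 3): bitmap=FFFFF...... | a=[1] c=[0, 2, 3, 4]
create(b): bitmap=FFFFFF..... | a=[1] b=[5] c=[0, 2, 3, 4]
append(c, 2): bitmap=FFFFFFFF... | a=[1] b=[5] c=[0, 2, 3, 4, 6, 7]

bitmap = FFFFFFFF...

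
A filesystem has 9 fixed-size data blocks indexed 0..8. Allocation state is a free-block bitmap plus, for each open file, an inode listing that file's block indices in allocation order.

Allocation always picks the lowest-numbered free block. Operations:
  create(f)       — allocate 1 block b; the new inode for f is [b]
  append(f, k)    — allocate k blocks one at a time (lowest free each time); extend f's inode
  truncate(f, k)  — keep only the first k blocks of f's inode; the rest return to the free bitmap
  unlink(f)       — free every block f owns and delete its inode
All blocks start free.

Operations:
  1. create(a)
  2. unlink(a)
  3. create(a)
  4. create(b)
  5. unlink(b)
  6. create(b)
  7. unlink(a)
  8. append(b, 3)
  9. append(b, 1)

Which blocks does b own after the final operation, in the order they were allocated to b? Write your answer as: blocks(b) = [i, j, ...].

blocks(b) = [1, 0, 2, 3, 4]

  1. create(a)  ⇒  F........  {a→[0]}
  2. unlink(a)  ⇒  .........  {}
  3. create(a)  ⇒  F........  {a→[0]}
  4. create(b)  ⇒  FF.......  {a→[0]; b→[1]}
  5. unlink(b)  ⇒  F........  {a→[0]}
  6. create(b)  ⇒  FF.......  {a→[0]; b→[1]}
  7. unlink(a)  ⇒  .F.......  {b→[1]}
  8. append(b, 3)  ⇒  FFFF.....  {b→[1, 0, 2, 3]}
  9. append(b, 1)  ⇒  FFFFF....  {b→[1, 0, 2, 3, 4]}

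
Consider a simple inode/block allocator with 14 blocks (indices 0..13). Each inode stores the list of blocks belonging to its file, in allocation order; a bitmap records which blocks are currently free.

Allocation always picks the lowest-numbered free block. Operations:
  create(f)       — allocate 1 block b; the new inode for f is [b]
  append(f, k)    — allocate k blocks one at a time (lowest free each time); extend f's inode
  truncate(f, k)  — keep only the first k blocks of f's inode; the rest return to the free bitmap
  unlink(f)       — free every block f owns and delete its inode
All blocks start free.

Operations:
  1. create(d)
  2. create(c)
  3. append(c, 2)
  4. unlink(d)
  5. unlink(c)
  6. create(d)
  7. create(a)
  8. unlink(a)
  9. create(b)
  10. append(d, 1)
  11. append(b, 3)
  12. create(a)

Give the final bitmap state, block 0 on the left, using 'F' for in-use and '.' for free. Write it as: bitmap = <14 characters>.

bitmap = FFFFFFF.......

[1] create(d) — d=0 (map F.............)
[2] create(c) — c=1 d=0 (map FF............)
[3] append(c, 2) — c=1,2,3 d=0 (map FFFF..........)
[4] unlink(d) — c=1,2,3 (map .FFF..........)
[5] unlink(c) —  (map ..............)
[6] create(d) — d=0 (map F.............)
[7] create(a) — a=1 d=0 (map FF............)
[8] unlink(a) — d=0 (map F.............)
[9] create(b) — b=1 d=0 (map FF............)
[10] append(d, 1) — b=1 d=0,2 (map FFF...........)
[11] append(b, 3) — b=1,3,4,5 d=0,2 (map FFFFFF........)
[12] create(a) — a=6 b=1,3,4,5 d=0,2 (map FFFFFFF.......)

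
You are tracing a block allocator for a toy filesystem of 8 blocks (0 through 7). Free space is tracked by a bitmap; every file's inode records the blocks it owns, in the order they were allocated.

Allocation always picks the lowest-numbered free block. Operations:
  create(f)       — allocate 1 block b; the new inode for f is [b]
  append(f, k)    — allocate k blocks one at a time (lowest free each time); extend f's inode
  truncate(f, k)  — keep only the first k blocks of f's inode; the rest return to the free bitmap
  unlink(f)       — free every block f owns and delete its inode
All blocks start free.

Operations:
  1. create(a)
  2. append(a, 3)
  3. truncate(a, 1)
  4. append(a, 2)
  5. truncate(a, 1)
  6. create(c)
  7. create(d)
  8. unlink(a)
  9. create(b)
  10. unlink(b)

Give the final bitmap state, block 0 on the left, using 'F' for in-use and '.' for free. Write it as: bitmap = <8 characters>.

[1] create(a) — a=0 (map F.......)
[2] append(a, 3) — a=0,1,2,3 (map FFFF....)
[3] truncate(a, 1) — a=0 (map F.......)
[4] append(a, 2) — a=0,1,2 (map FFF.....)
[5] truncate(a, 1) — a=0 (map F.......)
[6] create(c) — a=0 c=1 (map FF......)
[7] create(d) — a=0 c=1 d=2 (map FFF.....)
[8] unlink(a) — c=1 d=2 (map .FF.....)
[9] create(b) — b=0 c=1 d=2 (map FFF.....)
[10] unlink(b) — c=1 d=2 (map .FF.....)

bitmap = .FF.....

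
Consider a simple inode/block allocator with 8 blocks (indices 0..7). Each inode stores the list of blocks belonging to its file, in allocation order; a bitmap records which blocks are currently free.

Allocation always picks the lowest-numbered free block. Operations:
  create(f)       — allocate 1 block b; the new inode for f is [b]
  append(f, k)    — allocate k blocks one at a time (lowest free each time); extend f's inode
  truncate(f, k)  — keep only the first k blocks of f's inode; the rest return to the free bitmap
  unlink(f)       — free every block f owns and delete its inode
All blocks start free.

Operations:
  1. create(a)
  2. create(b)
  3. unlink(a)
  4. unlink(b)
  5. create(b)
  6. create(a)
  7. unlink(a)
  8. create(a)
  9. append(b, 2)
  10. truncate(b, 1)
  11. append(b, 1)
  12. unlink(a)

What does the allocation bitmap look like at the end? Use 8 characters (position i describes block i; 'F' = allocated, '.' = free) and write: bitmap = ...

bitmap = F.F.....

[1] create(a) — a=0 (map F.......)
[2] create(b) — a=0 b=1 (map FF......)
[3] unlink(a) — b=1 (map .F......)
[4] unlink(b) —  (map ........)
[5] create(b) — b=0 (map F.......)
[6] create(a) — a=1 b=0 (map FF......)
[7] unlink(a) — b=0 (map F.......)
[8] create(a) — a=1 b=0 (map FF......)
[9] append(b, 2) — a=1 b=0,2,3 (map FFFF....)
[10] truncate(b, 1) — a=1 b=0 (map FF......)
[11] append(b, 1) — a=1 b=0,2 (map FFF.....)
[12] unlink(a) — b=0,2 (map F.F.....)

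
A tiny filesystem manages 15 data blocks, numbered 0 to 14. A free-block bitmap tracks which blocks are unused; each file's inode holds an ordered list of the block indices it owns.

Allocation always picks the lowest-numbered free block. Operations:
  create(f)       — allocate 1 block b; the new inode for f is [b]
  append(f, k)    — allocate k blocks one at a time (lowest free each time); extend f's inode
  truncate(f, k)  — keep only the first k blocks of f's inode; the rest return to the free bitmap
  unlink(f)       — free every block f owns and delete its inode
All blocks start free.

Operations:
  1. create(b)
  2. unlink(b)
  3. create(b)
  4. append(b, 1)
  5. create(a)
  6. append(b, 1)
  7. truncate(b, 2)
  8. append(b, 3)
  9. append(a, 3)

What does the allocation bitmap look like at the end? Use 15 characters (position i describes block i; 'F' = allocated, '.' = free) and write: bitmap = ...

bitmap = FFFFFFFFF......

[1] create(b) — b=0 (map F..............)
[2] unlink(b) —  (map ...............)
[3] create(b) — b=0 (map F..............)
[4] append(b, 1) — b=0,1 (map FF.............)
[5] create(a) — a=2 b=0,1 (map FFF............)
[6] append(b, 1) — a=2 b=0,1,3 (map FFFF...........)
[7] truncate(b, 2) — a=2 b=0,1 (map FFF............)
[8] append(b, 3) — a=2 b=0,1,3,4,5 (map FFFFFF.........)
[9] append(a, 3) — a=2,6,7,8 b=0,1,3,4,5 (map FFFFFFFFF......)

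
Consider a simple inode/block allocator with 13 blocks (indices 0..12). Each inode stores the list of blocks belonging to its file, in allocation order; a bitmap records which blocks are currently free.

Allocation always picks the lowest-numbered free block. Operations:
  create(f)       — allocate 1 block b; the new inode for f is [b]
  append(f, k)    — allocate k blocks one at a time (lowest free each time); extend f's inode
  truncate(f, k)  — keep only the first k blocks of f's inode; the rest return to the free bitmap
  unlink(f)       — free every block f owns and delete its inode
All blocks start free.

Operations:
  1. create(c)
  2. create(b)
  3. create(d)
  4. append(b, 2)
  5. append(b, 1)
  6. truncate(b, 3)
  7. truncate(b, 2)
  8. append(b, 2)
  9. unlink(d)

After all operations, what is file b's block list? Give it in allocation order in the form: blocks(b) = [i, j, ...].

  1. create(c)  ⇒  F............  {c→[0]}
  2. create(b)  ⇒  FF...........  {b→[1]; c→[0]}
  3. create(d)  ⇒  FFF..........  {b→[1]; c→[0]; d→[2]}
  4. append(b, 2)  ⇒  FFFFF........  {b→[1, 3, 4]; c→[0]; d→[2]}
  5. append(b, 1)  ⇒  FFFFFF.......  {b→[1, 3, 4, 5]; c→[0]; d→[2]}
  6. truncate(b, 3)  ⇒  FFFFF........  {b→[1, 3, 4]; c→[0]; d→[2]}
  7. truncate(b, 2)  ⇒  FFFF.........  {b→[1, 3]; c→[0]; d→[2]}
  8. append(b, 2)  ⇒  FFFFFF.......  {b→[1, 3, 4, 5]; c→[0]; d→[2]}
  9. unlink(d)  ⇒  FF.FFF.......  {b→[1, 3, 4, 5]; c→[0]}

blocks(b) = [1, 3, 4, 5]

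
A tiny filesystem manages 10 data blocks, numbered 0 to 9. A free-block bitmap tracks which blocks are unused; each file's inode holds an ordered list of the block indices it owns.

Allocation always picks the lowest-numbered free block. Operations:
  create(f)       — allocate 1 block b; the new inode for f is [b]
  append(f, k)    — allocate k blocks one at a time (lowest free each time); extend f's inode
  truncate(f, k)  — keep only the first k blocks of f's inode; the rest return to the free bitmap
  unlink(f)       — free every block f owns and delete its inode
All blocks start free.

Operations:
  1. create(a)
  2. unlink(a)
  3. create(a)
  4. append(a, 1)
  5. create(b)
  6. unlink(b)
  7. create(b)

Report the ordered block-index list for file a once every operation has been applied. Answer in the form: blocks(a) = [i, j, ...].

  1. create(a)  ⇒  F.........  {a→[0]}
  2. unlink(a)  ⇒  ..........  {}
  3. create(a)  ⇒  F.........  {a→[0]}
  4. append(a, 1)  ⇒  FF........  {a→[0, 1]}
  5. create(b)  ⇒  FFF.......  {a→[0, 1]; b→[2]}
  6. unlink(b)  ⇒  FF........  {a→[0, 1]}
  7. create(b)  ⇒  FFF.......  {a→[0, 1]; b→[2]}

blocks(a) = [0, 1]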